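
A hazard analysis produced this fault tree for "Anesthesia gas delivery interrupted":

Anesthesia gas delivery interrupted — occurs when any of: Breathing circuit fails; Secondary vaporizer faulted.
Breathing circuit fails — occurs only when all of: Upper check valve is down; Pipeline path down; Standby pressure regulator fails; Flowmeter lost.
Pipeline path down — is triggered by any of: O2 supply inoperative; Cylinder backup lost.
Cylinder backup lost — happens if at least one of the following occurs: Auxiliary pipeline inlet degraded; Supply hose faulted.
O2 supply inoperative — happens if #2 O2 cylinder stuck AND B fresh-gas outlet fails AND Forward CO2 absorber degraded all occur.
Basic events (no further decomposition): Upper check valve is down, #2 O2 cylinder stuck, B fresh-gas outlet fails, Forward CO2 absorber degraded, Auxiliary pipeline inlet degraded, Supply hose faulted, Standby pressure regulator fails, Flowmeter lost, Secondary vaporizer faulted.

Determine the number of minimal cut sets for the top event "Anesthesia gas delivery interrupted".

4

O2 supply inoperative [AND]: one cut set from each child combined → 1 × 1 × 1 = 1 cut set(s).
Cylinder backup lost [OR]: union of children's cut sets → 2 cut set(s).
Pipeline path down [OR]: union of children's cut sets → 3 cut set(s).
Breathing circuit fails [AND]: one cut set from each child combined → 1 × 3 × 1 × 1 = 3 cut set(s).
Anesthesia gas delivery interrupted [OR]: union of children's cut sets → 4 cut set(s).
Minimal cut sets: {#2 O2 cylinder stuck, B fresh-gas outlet fails, Flowmeter lost, Forward CO2 absorber degraded, Standby pressure regulator fails, Upper check valve is down}; {Auxiliary pipeline inlet degraded, Flowmeter lost, Standby pressure regulator fails, Upper check valve is down}; {Flowmeter lost, Standby pressure regulator fails, Supply hose faulted, Upper check valve is down}; {Secondary vaporizer faulted}.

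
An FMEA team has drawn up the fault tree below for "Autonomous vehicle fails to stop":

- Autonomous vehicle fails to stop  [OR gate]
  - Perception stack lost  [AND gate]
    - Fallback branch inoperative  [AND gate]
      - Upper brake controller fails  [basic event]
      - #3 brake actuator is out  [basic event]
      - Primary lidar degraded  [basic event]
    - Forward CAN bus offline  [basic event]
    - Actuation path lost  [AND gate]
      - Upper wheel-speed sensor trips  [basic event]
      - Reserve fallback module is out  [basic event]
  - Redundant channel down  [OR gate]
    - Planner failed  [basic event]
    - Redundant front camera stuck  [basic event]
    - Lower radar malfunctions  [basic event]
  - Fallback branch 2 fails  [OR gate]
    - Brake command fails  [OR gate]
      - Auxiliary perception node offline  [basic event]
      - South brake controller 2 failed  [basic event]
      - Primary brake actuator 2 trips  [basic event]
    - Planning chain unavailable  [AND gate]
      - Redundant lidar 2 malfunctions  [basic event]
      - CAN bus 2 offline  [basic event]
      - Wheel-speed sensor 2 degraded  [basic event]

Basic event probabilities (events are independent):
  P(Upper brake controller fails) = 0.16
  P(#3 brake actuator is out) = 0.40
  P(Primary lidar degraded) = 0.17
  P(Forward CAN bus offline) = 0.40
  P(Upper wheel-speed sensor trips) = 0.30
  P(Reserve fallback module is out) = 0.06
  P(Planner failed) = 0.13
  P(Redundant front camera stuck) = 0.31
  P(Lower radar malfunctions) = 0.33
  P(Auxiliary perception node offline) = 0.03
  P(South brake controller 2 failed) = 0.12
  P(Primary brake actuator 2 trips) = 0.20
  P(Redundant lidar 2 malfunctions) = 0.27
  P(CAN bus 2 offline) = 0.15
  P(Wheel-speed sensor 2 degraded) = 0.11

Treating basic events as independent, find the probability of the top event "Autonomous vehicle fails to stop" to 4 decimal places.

P(Fallback branch inoperative) [AND] = 0.16 × 0.40 × 0.17 = 0.010880
P(Actuation path lost) [AND] = 0.30 × 0.06 = 0.018000
P(Perception stack lost) [AND] = 0.010880 × 0.40 × 0.018000 = 0.000078
P(Redundant channel down) [OR] = 1 − (1−0.13) × (1−0.31) × (1−0.33) = 0.597799
P(Brake command fails) [OR] = 1 − (1−0.03) × (1−0.12) × (1−0.20) = 0.317120
P(Planning chain unavailable) [AND] = 0.27 × 0.15 × 0.11 = 0.004455
P(Fallback branch 2 fails) [OR] = 1 − (1−0.317120) × (1−0.004455) = 0.320162
P(Autonomous vehicle fails to stop) [OR] = 1 − (1−0.000078) × (1−0.597799) × (1−0.320162) = 0.726590
Rounded to 4 decimal places: P(Autonomous vehicle fails to stop) ≈ 0.7266.

0.7266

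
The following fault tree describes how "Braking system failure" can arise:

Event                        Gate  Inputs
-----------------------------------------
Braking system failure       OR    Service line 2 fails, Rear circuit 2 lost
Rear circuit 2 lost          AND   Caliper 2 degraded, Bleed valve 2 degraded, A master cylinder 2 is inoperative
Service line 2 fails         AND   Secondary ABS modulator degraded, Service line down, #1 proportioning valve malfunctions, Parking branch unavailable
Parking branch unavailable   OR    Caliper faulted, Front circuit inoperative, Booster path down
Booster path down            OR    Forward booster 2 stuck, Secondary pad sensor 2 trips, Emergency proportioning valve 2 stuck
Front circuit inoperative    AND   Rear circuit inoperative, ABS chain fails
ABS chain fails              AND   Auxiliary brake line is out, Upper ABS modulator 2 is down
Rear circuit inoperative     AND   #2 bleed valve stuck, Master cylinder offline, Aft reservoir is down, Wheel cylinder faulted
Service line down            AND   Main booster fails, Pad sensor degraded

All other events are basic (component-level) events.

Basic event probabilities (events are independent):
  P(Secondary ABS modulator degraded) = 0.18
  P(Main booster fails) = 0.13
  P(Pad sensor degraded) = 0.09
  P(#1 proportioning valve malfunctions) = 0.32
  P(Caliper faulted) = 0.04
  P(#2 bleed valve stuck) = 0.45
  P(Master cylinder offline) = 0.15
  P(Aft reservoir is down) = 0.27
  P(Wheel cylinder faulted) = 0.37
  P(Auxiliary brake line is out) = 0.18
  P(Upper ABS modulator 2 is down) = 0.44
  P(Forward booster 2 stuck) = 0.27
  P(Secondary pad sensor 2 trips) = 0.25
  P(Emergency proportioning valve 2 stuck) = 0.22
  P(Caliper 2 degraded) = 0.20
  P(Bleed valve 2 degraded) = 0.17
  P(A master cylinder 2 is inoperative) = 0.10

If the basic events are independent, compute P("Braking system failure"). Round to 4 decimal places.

P(Service line down) [AND] = 0.13 × 0.09 = 0.011700
P(Rear circuit inoperative) [AND] = 0.45 × 0.15 × 0.27 × 0.37 = 0.006743
P(ABS chain fails) [AND] = 0.18 × 0.44 = 0.079200
P(Front circuit inoperative) [AND] = 0.006743 × 0.079200 = 0.000534
P(Booster path down) [OR] = 1 − (1−0.27) × (1−0.25) × (1−0.22) = 0.572950
P(Parking branch unavailable) [OR] = 1 − (1−0.04) × (1−0.000534) × (1−0.572950) = 0.590251
P(Service line 2 fails) [AND] = 0.18 × 0.011700 × 0.32 × 0.590251 = 0.000398
P(Rear circuit 2 lost) [AND] = 0.20 × 0.17 × 0.10 = 0.003400
P(Braking system failure) [OR] = 1 − (1−0.000398) × (1−0.003400) = 0.003797
Rounded to 4 decimal places: P(Braking system failure) ≈ 0.0038.

0.0038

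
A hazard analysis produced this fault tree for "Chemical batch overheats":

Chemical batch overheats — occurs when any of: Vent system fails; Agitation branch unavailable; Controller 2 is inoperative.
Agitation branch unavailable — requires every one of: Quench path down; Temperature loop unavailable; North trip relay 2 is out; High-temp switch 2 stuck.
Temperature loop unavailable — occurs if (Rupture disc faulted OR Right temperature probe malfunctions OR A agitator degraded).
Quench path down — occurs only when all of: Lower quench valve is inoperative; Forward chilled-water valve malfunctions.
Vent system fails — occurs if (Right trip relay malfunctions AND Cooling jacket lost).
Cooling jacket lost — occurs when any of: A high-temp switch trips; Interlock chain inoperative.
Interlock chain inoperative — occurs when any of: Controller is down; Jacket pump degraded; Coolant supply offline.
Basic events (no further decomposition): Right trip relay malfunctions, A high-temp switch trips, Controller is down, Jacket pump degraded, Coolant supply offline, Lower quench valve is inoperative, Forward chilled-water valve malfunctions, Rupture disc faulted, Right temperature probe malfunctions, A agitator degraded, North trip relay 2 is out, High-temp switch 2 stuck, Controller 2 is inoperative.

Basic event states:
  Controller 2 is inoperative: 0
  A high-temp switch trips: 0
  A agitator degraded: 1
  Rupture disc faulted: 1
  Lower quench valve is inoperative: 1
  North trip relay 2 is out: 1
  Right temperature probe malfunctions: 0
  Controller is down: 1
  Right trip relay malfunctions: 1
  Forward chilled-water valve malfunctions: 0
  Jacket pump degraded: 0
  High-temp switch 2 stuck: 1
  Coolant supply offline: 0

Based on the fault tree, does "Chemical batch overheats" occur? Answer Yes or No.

Yes

Interlock chain inoperative [OR]: Controller is down=occurs, Jacket pump degraded=not, Coolant supply offline=not → at least one input occurs → occurs.
Cooling jacket lost [OR]: A high-temp switch trips=not, Interlock chain inoperative=occurs → at least one input occurs → occurs.
Vent system fails [AND]: Right trip relay malfunctions=occurs, Cooling jacket lost=occurs → all inputs occur → occurs.
Quench path down [AND]: Lower quench valve is inoperative=occurs, Forward chilled-water valve malfunctions=not → not all inputs occur → does not occur.
Temperature loop unavailable [OR]: Rupture disc faulted=occurs, Right temperature probe malfunctions=not, A agitator degraded=occurs → at least one input occurs → occurs.
Agitation branch unavailable [AND]: Quench path down=not, Temperature loop unavailable=occurs, North trip relay 2 is out=occurs, High-temp switch 2 stuck=occurs → not all inputs occur → does not occur.
Chemical batch overheats [OR]: Vent system fails=occurs, Agitation branch unavailable=not, Controller 2 is inoperative=not → at least one input occurs → occurs.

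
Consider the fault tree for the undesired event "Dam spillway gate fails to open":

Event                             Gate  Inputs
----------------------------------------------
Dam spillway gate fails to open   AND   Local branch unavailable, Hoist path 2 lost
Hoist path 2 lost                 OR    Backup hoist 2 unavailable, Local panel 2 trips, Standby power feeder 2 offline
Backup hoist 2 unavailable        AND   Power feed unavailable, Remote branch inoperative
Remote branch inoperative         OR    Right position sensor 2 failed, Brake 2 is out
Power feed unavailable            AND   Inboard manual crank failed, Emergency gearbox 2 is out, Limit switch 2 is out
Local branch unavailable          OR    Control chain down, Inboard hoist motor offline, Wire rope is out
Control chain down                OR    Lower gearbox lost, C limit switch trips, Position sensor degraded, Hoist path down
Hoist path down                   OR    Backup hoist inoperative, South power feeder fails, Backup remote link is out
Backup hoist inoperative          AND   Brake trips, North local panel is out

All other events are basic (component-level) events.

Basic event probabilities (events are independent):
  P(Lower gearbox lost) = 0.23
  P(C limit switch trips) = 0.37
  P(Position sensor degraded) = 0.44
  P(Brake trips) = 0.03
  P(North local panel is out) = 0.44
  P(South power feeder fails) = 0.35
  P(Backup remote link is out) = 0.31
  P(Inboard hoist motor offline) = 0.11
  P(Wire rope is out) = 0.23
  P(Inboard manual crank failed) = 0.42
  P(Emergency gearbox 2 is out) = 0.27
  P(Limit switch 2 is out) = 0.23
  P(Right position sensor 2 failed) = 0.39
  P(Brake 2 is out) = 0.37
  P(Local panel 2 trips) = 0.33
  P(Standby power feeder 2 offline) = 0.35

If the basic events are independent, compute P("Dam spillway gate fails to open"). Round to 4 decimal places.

P(Backup hoist inoperative) [AND] = 0.03 × 0.44 = 0.013200
P(Hoist path down) [OR] = 1 − (1−0.013200) × (1−0.35) × (1−0.31) = 0.557420
P(Control chain down) [OR] = 1 − (1−0.23) × (1−0.37) × (1−0.44) × (1−0.557420) = 0.879770
P(Local branch unavailable) [OR] = 1 − (1−0.879770) × (1−0.11) × (1−0.23) = 0.917606
P(Power feed unavailable) [AND] = 0.42 × 0.27 × 0.23 = 0.026082
P(Remote branch inoperative) [OR] = 1 − (1−0.39) × (1−0.37) = 0.615700
P(Backup hoist 2 unavailable) [AND] = 0.026082 × 0.615700 = 0.016059
P(Hoist path 2 lost) [OR] = 1 − (1−0.016059) × (1−0.33) × (1−0.35) = 0.571494
P(Dam spillway gate fails to open) [AND] = 0.917606 × 0.571494 = 0.524406
Rounded to 4 decimal places: P(Dam spillway gate fails to open) ≈ 0.5244.

0.5244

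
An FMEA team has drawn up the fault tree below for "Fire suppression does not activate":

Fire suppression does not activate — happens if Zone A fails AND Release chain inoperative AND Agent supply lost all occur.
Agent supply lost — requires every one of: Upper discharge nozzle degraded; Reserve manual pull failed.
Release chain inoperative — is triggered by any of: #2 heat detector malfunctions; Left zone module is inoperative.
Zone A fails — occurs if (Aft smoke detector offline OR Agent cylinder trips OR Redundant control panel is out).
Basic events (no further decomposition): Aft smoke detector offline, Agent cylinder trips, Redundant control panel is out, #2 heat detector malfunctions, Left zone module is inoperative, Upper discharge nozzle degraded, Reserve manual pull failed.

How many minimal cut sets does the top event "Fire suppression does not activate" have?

6

Zone A fails [OR]: union of children's cut sets → 3 cut set(s).
Release chain inoperative [OR]: union of children's cut sets → 2 cut set(s).
Agent supply lost [AND]: one cut set from each child combined → 1 × 1 = 1 cut set(s).
Fire suppression does not activate [AND]: one cut set from each child combined → 3 × 2 × 1 = 6 cut set(s).
Minimal cut sets: {#2 heat detector malfunctions, Aft smoke detector offline, Reserve manual pull failed, Upper discharge nozzle degraded}; {Aft smoke detector offline, Left zone module is inoperative, Reserve manual pull failed, Upper discharge nozzle degraded}; {#2 heat detector malfunctions, Agent cylinder trips, Reserve manual pull failed, Upper discharge nozzle degraded}; {Agent cylinder trips, Left zone module is inoperative, Reserve manual pull failed, Upper discharge nozzle degraded}; {#2 heat detector malfunctions, Redundant control panel is out, Reserve manual pull failed, Upper discharge nozzle degraded}; {Left zone module is inoperative, Redundant control panel is out, Reserve manual pull failed, Upper discharge nozzle degraded}.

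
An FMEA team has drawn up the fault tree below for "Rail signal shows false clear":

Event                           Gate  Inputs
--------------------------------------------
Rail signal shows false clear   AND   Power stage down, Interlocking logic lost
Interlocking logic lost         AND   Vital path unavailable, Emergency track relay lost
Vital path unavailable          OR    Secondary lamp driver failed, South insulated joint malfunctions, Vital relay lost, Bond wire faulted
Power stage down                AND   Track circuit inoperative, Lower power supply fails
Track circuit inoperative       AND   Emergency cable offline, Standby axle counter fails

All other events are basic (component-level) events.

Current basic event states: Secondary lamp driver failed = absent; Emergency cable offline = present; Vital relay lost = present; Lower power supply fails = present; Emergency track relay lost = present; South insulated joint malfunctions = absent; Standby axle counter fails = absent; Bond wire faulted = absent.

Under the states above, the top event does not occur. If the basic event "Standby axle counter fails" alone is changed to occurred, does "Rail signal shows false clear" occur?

Yes

Counterfactual: set "Standby axle counter fails" to occurred.
Track circuit inoperative [AND]: Emergency cable offline=occurs, Standby axle counter fails=occurs → all inputs occur → occurs.
Power stage down [AND]: Track circuit inoperative=occurs, Lower power supply fails=occurs → all inputs occur → occurs.
Vital path unavailable [OR]: Secondary lamp driver failed=not, South insulated joint malfunctions=not, Vital relay lost=occurs, Bond wire faulted=not → at least one input occurs → occurs.
Interlocking logic lost [AND]: Vital path unavailable=occurs, Emergency track relay lost=occurs → all inputs occur → occurs.
Rail signal shows false clear [AND]: Power stage down=occurs, Interlocking logic lost=occurs → all inputs occur → occurs.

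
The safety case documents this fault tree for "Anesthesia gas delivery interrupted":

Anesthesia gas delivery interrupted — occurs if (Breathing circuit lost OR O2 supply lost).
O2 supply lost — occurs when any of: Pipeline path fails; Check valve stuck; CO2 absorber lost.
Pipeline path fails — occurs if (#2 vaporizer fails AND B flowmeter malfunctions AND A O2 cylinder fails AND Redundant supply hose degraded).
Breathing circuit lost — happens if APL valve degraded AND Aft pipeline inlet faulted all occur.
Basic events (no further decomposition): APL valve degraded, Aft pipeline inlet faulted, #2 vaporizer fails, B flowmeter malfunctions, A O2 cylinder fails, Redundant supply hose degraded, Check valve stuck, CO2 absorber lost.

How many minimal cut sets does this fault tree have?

Breathing circuit lost [AND]: one cut set from each child combined → 1 × 1 = 1 cut set(s).
Pipeline path fails [AND]: one cut set from each child combined → 1 × 1 × 1 × 1 = 1 cut set(s).
O2 supply lost [OR]: union of children's cut sets → 3 cut set(s).
Anesthesia gas delivery interrupted [OR]: union of children's cut sets → 4 cut set(s).
Minimal cut sets: {APL valve degraded, Aft pipeline inlet faulted}; {#2 vaporizer fails, A O2 cylinder fails, B flowmeter malfunctions, Redundant supply hose degraded}; {Check valve stuck}; {CO2 absorber lost}.

4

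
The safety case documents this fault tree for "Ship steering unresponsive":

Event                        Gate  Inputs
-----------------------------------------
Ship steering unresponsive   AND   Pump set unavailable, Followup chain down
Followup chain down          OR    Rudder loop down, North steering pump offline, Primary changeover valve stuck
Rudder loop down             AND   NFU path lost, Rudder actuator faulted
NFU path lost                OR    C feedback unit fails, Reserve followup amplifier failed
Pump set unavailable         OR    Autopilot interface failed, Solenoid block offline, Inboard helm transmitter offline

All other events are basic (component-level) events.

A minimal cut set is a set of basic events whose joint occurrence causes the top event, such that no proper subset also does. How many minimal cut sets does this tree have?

12

Pump set unavailable [OR]: union of children's cut sets → 3 cut set(s).
NFU path lost [OR]: union of children's cut sets → 2 cut set(s).
Rudder loop down [AND]: one cut set from each child combined → 2 × 1 = 2 cut set(s).
Followup chain down [OR]: union of children's cut sets → 4 cut set(s).
Ship steering unresponsive [AND]: one cut set from each child combined → 3 × 4 = 12 cut set(s).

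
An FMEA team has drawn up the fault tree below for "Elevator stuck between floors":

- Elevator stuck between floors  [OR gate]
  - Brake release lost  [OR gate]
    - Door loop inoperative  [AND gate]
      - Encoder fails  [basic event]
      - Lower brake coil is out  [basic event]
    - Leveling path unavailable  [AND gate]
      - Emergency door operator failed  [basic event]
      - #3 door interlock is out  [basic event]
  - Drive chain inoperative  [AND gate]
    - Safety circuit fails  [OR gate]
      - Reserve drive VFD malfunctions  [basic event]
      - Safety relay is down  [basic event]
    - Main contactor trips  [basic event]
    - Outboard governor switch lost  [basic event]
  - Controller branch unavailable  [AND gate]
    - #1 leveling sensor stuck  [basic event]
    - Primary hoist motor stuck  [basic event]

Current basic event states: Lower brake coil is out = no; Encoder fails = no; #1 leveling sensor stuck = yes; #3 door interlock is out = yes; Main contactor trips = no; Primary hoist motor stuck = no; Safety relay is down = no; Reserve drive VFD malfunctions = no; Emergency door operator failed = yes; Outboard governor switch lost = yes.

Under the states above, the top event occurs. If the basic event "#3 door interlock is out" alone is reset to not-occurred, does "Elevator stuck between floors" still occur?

No

Counterfactual: set "#3 door interlock is out" to not occurred.
Door loop inoperative [AND]: Encoder fails=not, Lower brake coil is out=not → not all inputs occur → does not occur.
Leveling path unavailable [AND]: Emergency door operator failed=occurs, #3 door interlock is out=not → not all inputs occur → does not occur.
Brake release lost [OR]: Door loop inoperative=not, Leveling path unavailable=not → no input occurs → does not occur.
Safety circuit fails [OR]: Reserve drive VFD malfunctions=not, Safety relay is down=not → no input occurs → does not occur.
Drive chain inoperative [AND]: Safety circuit fails=not, Main contactor trips=not, Outboard governor switch lost=occurs → not all inputs occur → does not occur.
Controller branch unavailable [AND]: #1 leveling sensor stuck=occurs, Primary hoist motor stuck=not → not all inputs occur → does not occur.
Elevator stuck between floors [OR]: Brake release lost=not, Drive chain inoperative=not, Controller branch unavailable=not → no input occurs → does not occur.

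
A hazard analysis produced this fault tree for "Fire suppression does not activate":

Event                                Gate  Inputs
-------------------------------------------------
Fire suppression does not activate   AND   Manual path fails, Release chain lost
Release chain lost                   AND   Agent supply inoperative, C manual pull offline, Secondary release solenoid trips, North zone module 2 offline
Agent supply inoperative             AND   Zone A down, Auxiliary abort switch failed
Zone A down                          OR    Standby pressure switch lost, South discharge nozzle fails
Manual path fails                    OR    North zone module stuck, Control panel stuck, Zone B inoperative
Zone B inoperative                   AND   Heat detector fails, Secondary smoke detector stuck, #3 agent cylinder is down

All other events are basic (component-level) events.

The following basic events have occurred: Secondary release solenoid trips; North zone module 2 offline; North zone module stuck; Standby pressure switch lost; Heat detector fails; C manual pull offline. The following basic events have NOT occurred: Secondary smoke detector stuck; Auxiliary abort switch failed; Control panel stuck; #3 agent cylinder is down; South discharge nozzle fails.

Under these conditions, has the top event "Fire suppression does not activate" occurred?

No

Zone B inoperative [AND]: Heat detector fails=occurs, Secondary smoke detector stuck=not, #3 agent cylinder is down=not → not all inputs occur → does not occur.
Manual path fails [OR]: North zone module stuck=occurs, Control panel stuck=not, Zone B inoperative=not → at least one input occurs → occurs.
Zone A down [OR]: Standby pressure switch lost=occurs, South discharge nozzle fails=not → at least one input occurs → occurs.
Agent supply inoperative [AND]: Zone A down=occurs, Auxiliary abort switch failed=not → not all inputs occur → does not occur.
Release chain lost [AND]: Agent supply inoperative=not, C manual pull offline=occurs, Secondary release solenoid trips=occurs, North zone module 2 offline=occurs → not all inputs occur → does not occur.
Fire suppression does not activate [AND]: Manual path fails=occurs, Release chain lost=not → not all inputs occur → does not occur.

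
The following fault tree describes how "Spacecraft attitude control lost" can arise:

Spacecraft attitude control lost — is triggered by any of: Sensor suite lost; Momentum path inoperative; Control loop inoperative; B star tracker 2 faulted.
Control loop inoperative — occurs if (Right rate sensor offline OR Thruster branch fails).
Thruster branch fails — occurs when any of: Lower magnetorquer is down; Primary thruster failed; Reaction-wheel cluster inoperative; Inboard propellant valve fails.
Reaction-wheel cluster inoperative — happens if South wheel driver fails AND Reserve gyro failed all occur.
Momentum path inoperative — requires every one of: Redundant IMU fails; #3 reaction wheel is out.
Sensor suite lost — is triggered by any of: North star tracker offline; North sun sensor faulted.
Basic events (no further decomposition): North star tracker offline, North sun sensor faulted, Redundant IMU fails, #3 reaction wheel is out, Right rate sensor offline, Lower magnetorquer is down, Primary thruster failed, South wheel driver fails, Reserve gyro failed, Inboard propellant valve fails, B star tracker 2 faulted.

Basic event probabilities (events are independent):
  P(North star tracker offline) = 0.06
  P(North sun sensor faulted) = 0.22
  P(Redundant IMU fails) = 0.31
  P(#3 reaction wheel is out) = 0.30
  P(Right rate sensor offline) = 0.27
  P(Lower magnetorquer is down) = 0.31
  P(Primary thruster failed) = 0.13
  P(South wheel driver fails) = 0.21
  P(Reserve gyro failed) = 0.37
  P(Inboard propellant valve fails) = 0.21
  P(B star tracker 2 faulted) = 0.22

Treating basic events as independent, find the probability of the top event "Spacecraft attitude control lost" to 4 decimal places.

0.8344

P(Sensor suite lost) [OR] = 1 − (1−0.06) × (1−0.22) = 0.266800
P(Momentum path inoperative) [AND] = 0.31 × 0.30 = 0.093000
P(Reaction-wheel cluster inoperative) [AND] = 0.21 × 0.37 = 0.077700
P(Thruster branch fails) [OR] = 1 − (1−0.31) × (1−0.13) × (1−0.077700) × (1−0.21) = 0.562611
P(Control loop inoperative) [OR] = 1 − (1−0.27) × (1−0.562611) = 0.680706
P(Spacecraft attitude control lost) [OR] = 1 − (1−0.266800) × (1−0.093000) × (1−0.680706) × (1−0.22) = 0.834379
Rounded to 4 decimal places: P(Spacecraft attitude control lost) ≈ 0.8344.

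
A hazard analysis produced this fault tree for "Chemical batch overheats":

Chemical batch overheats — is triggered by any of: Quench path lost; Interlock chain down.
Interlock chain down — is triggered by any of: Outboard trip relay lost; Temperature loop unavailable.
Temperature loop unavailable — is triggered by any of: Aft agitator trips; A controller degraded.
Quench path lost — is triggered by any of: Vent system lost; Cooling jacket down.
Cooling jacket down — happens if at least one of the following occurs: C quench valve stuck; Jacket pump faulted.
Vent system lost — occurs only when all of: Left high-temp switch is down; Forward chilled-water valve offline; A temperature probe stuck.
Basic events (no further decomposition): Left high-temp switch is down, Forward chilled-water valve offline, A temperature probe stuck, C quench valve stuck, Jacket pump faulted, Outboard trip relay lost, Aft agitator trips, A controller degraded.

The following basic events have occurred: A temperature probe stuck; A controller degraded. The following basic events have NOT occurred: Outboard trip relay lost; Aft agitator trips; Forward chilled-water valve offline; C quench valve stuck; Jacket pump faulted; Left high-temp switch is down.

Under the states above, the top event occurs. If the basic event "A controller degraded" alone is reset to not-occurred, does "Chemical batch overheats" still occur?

Counterfactual: set "A controller degraded" to not occurred.
Vent system lost [AND]: Left high-temp switch is down=not, Forward chilled-water valve offline=not, A temperature probe stuck=occurs → not all inputs occur → does not occur.
Cooling jacket down [OR]: C quench valve stuck=not, Jacket pump faulted=not → no input occurs → does not occur.
Quench path lost [OR]: Vent system lost=not, Cooling jacket down=not → no input occurs → does not occur.
Temperature loop unavailable [OR]: Aft agitator trips=not, A controller degraded=not → no input occurs → does not occur.
Interlock chain down [OR]: Outboard trip relay lost=not, Temperature loop unavailable=not → no input occurs → does not occur.
Chemical batch overheats [OR]: Quench path lost=not, Interlock chain down=not → no input occurs → does not occur.

No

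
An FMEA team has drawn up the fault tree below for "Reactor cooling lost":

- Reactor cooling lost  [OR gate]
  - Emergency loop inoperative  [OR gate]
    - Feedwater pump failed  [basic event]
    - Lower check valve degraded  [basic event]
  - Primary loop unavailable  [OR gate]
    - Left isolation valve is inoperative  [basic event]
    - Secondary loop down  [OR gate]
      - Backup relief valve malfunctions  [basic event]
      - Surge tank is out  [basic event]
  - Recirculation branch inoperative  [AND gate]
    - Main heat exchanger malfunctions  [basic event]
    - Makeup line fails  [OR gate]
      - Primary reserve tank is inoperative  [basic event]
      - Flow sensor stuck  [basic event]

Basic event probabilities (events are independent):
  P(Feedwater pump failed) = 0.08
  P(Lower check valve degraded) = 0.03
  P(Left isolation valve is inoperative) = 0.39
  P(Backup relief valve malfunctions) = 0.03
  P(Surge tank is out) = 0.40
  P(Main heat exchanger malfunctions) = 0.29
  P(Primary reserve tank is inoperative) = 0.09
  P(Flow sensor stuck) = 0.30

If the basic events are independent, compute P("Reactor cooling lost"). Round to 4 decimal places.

0.7165

P(Emergency loop inoperative) [OR] = 1 − (1−0.08) × (1−0.03) = 0.107600
P(Secondary loop down) [OR] = 1 − (1−0.03) × (1−0.40) = 0.418000
P(Primary loop unavailable) [OR] = 1 − (1−0.39) × (1−0.418000) = 0.644980
P(Makeup line fails) [OR] = 1 − (1−0.09) × (1−0.30) = 0.363000
P(Recirculation branch inoperative) [AND] = 0.29 × 0.363000 = 0.105270
P(Reactor cooling lost) [OR] = 1 − (1−0.107600) × (1−0.644980) × (1−0.105270) = 0.716532
Rounded to 4 decimal places: P(Reactor cooling lost) ≈ 0.7165.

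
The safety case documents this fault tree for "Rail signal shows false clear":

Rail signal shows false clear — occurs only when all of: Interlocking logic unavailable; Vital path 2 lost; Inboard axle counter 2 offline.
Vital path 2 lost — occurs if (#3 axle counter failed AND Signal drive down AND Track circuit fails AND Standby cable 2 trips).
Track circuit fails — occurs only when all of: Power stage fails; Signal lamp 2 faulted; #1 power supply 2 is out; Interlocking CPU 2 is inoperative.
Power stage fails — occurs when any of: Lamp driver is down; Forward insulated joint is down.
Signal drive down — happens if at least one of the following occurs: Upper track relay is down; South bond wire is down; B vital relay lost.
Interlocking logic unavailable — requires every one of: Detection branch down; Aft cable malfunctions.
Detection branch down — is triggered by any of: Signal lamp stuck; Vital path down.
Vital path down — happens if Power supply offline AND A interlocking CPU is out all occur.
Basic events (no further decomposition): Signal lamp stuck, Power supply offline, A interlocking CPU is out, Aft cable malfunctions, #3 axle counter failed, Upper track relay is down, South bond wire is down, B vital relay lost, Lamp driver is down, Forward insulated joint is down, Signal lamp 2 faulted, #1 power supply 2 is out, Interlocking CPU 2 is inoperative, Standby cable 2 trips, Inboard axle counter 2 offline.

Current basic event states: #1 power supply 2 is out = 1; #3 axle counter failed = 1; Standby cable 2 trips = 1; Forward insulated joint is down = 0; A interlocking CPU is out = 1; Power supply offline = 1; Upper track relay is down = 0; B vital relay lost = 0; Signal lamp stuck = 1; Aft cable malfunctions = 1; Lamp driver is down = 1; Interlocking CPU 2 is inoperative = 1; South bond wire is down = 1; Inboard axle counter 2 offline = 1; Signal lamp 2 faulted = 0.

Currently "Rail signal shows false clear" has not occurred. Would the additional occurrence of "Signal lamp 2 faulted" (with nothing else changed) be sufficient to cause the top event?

Yes

Counterfactual: set "Signal lamp 2 faulted" to occurred.
Vital path down [AND]: Power supply offline=occurs, A interlocking CPU is out=occurs → all inputs occur → occurs.
Detection branch down [OR]: Signal lamp stuck=occurs, Vital path down=occurs → at least one input occurs → occurs.
Interlocking logic unavailable [AND]: Detection branch down=occurs, Aft cable malfunctions=occurs → all inputs occur → occurs.
Signal drive down [OR]: Upper track relay is down=not, South bond wire is down=occurs, B vital relay lost=not → at least one input occurs → occurs.
Power stage fails [OR]: Lamp driver is down=occurs, Forward insulated joint is down=not → at least one input occurs → occurs.
Track circuit fails [AND]: Power stage fails=occurs, Signal lamp 2 faulted=occurs, #1 power supply 2 is out=occurs, Interlocking CPU 2 is inoperative=occurs → all inputs occur → occurs.
Vital path 2 lost [AND]: #3 axle counter failed=occurs, Signal drive down=occurs, Track circuit fails=occurs, Standby cable 2 trips=occurs → all inputs occur → occurs.
Rail signal shows false clear [AND]: Interlocking logic unavailable=occurs, Vital path 2 lost=occurs, Inboard axle counter 2 offline=occurs → all inputs occur → occurs.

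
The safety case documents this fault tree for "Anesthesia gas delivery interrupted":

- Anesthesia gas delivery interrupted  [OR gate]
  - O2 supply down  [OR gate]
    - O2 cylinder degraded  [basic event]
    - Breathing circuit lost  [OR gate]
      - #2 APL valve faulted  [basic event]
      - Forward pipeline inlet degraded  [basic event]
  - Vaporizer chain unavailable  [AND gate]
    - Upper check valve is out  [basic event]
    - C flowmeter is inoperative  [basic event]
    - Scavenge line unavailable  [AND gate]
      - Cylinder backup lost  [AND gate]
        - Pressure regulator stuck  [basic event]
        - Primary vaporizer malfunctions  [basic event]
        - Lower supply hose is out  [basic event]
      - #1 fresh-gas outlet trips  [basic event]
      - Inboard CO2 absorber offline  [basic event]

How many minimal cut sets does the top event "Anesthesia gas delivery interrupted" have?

4

Breathing circuit lost [OR]: union of children's cut sets → 2 cut set(s).
O2 supply down [OR]: union of children's cut sets → 3 cut set(s).
Cylinder backup lost [AND]: one cut set from each child combined → 1 × 1 × 1 = 1 cut set(s).
Scavenge line unavailable [AND]: one cut set from each child combined → 1 × 1 × 1 = 1 cut set(s).
Vaporizer chain unavailable [AND]: one cut set from each child combined → 1 × 1 × 1 = 1 cut set(s).
Anesthesia gas delivery interrupted [OR]: union of children's cut sets → 4 cut set(s).
Minimal cut sets: {O2 cylinder degraded}; {#2 APL valve faulted}; {Forward pipeline inlet degraded}; {#1 fresh-gas outlet trips, C flowmeter is inoperative, Inboard CO2 absorber offline, Lower supply hose is out, Pressure regulator stuck, Primary vaporizer malfunctions, Upper check valve is out}.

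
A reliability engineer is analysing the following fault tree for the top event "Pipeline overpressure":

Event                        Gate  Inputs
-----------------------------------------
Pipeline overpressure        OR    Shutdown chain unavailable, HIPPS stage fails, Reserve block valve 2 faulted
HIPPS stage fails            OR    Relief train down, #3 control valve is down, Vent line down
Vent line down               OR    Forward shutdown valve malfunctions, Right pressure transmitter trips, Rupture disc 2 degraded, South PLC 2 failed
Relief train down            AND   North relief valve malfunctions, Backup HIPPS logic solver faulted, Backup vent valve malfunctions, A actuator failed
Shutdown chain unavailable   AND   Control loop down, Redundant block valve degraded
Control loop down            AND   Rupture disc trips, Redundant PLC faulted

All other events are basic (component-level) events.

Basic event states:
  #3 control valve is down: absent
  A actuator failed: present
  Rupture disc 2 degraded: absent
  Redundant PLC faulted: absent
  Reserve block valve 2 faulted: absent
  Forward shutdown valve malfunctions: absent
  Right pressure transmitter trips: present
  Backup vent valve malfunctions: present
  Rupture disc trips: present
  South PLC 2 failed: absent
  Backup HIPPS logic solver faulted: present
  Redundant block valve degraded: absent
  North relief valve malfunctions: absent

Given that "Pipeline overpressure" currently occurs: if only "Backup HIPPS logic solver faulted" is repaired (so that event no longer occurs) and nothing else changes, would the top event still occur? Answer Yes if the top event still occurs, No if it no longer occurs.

Yes

Counterfactual: set "Backup HIPPS logic solver faulted" to not occurred.
Control loop down [AND]: Rupture disc trips=occurs, Redundant PLC faulted=not → not all inputs occur → does not occur.
Shutdown chain unavailable [AND]: Control loop down=not, Redundant block valve degraded=not → not all inputs occur → does not occur.
Relief train down [AND]: North relief valve malfunctions=not, Backup HIPPS logic solver faulted=not, Backup vent valve malfunctions=occurs, A actuator failed=occurs → not all inputs occur → does not occur.
Vent line down [OR]: Forward shutdown valve malfunctions=not, Right pressure transmitter trips=occurs, Rupture disc 2 degraded=not, South PLC 2 failed=not → at least one input occurs → occurs.
HIPPS stage fails [OR]: Relief train down=not, #3 control valve is down=not, Vent line down=occurs → at least one input occurs → occurs.
Pipeline overpressure [OR]: Shutdown chain unavailable=not, HIPPS stage fails=occurs, Reserve block valve 2 faulted=not → at least one input occurs → occurs.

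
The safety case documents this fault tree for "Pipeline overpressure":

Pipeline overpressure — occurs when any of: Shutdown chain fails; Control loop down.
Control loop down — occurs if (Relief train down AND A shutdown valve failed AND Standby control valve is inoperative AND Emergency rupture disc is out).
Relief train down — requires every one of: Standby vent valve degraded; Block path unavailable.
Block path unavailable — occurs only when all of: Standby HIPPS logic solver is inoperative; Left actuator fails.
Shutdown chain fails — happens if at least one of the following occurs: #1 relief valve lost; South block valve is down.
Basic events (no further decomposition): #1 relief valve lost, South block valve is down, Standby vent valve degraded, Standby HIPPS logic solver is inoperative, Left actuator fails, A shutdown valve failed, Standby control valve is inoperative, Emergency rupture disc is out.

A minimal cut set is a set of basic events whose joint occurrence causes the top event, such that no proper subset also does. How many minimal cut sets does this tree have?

3

Shutdown chain fails [OR]: union of children's cut sets → 2 cut set(s).
Block path unavailable [AND]: one cut set from each child combined → 1 × 1 = 1 cut set(s).
Relief train down [AND]: one cut set from each child combined → 1 × 1 = 1 cut set(s).
Control loop down [AND]: one cut set from each child combined → 1 × 1 × 1 × 1 = 1 cut set(s).
Pipeline overpressure [OR]: union of children's cut sets → 3 cut set(s).
Minimal cut sets: {#1 relief valve lost}; {South block valve is down}; {A shutdown valve failed, Emergency rupture disc is out, Left actuator fails, Standby HIPPS logic solver is inoperative, Standby control valve is inoperative, Standby vent valve degraded}.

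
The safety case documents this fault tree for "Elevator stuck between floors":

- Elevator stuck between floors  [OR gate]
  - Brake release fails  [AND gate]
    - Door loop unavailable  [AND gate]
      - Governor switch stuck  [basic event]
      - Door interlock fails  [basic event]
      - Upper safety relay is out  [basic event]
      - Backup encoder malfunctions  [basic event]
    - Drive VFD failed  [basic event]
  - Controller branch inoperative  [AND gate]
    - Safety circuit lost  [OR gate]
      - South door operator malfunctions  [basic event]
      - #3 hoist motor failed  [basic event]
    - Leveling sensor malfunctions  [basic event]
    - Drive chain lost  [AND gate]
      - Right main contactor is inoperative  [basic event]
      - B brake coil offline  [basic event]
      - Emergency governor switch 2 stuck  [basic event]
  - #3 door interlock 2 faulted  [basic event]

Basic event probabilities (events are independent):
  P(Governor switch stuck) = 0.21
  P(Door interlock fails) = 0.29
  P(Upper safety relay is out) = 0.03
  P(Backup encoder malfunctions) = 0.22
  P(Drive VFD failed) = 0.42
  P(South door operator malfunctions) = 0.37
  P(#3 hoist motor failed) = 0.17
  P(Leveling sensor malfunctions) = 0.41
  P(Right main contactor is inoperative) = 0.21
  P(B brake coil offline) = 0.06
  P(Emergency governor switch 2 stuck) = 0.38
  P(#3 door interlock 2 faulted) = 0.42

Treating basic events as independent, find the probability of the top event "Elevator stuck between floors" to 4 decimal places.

0.4206

P(Door loop unavailable) [AND] = 0.21 × 0.29 × 0.03 × 0.22 = 0.000402
P(Brake release fails) [AND] = 0.000402 × 0.42 = 0.000169
P(Safety circuit lost) [OR] = 1 − (1−0.37) × (1−0.17) = 0.477100
P(Drive chain lost) [AND] = 0.21 × 0.06 × 0.38 = 0.004788
P(Controller branch inoperative) [AND] = 0.477100 × 0.41 × 0.004788 = 0.000937
P(Elevator stuck between floors) [OR] = 1 − (1−0.000169) × (1−0.000937) × (1−0.42) = 0.420641
Rounded to 4 decimal places: P(Elevator stuck between floors) ≈ 0.4206.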